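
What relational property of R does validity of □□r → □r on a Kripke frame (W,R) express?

Suppose □□r→□r is valid. Take Rxy and set V(r)={w : xR²w}. Then □□r at x, so □r at x, so r at y, i.e. ∃z(Rxz∧Rzy).

density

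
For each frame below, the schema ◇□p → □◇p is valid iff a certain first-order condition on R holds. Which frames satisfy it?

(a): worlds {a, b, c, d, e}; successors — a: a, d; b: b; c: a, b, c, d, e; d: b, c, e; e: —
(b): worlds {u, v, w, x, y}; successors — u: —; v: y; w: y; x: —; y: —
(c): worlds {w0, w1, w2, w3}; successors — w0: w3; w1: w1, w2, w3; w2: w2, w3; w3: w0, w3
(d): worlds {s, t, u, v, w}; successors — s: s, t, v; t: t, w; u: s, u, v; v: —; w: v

The schema corresponds to convergence: ∀x ∀y ∀z (Rxy ∧ Rxz → ∃w (Ryw ∧ Rzw)).
(a): fails — Raa and Rad but a and d have no common successor.
(b): fails — Rvy and Rvy but y and y have no common successor.
(c): condition met.
(d): fails — Rsv and Rsv but v and v have no common successor.
Valid on: (c).

(c)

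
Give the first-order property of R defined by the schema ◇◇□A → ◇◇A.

This is a Sahlqvist (Geach-type) schema ◇^2□^1A → □^0◇^2A.
Minimal-valuation argument: fix x; take any y with xR^2y and any z with xR^0z. Set V(A) to the set of worlds R-reachable from y in exactly 1 step. Then □^1A holds at y, so the antecedent holds at x; validity forces ◇^2A at z, giving a w with zR^2w and yR^1w.
First-order correspondent: ∀x ∀y (xR²y → ∃w (yRw ∧ xR²w)).

∀x ∀y (xR²y → ∃w (yRw ∧ xR²w))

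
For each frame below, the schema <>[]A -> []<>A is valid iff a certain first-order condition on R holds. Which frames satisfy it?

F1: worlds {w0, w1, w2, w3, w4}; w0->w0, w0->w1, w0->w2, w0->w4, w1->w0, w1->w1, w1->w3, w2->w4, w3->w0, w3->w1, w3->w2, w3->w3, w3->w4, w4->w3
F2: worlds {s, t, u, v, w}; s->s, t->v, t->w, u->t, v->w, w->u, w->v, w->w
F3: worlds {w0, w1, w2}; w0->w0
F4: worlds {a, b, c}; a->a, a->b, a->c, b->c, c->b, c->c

This is the axiom for convergence; its first-order frame correspondent is forall x forall y forall z (Rxy & Rxz -> exists w (Ryw & Rzw)).
F1: fails — Rw0w4 and Rw0w0 but w4 and w0 have no common successor.
F2: fails — Rww and Rwu but w and u have no common successor.
F3: satisfies the condition.
F4: satisfies the condition.
Valid on: F3, F4.

F3, F4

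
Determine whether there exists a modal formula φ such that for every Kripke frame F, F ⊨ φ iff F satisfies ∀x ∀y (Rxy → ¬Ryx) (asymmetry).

No — not modally definable

If a class were modally definable it would be closed under surjective bounded morphisms (Goldblatt–Thomason).
The 3-cycle (worlds a,b,c with a→b→c→a) is asymmetric. Mapping every world to a single reflexive point • is a surjective bounded morphism, and the reflexive point is not asymmetric (R•• but asymmetry requires ¬R••).
So no modal formula (or set of formulas) defines exactly the asymmetric frames.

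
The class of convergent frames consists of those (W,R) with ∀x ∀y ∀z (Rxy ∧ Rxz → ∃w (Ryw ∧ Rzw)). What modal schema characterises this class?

A defining formula is ◇□r → □◇r (the .2 axiom).
Suppose ◇□r→□◇r is valid. Take Rxy, Rxz and set V(r)={w : Ryw}. Then □r at y so ◇□r at x, so □◇r at x, so ◇r at z, giving w with Rzw and Ryw.

◇□r → □◇r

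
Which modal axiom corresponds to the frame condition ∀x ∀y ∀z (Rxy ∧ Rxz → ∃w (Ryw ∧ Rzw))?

The condition is convergence. The .2 schema ◇□s → □◇s defines it.
Suppose ◇□s→□◇s is valid. Take Rxy, Rxz and set V(s)={w : Ryw}. Then □s at y so ◇□s at x, so □◇s at x, so ◇s at z, giving w with Rzw and Ryw.

◇□s → □◇s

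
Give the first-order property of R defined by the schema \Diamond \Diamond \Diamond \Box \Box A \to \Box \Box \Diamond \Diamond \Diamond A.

This is a Sahlqvist (Geach-type) schema ◇^3□^2A → □^2◇^3A.
Minimal-valuation argument: fix x; take any y with xR^3y and any z with xR^2z. Set V(A) to the set of worlds R-reachable from y in exactly 2 steps. Then □^2A holds at y, so the antecedent holds at x; validity forces ◇^3A at z, giving a w with zR^3w and yR^2w.
First-order correspondent: \forall x \forall y \forall z ((x R^3 y \wedge x R^2 z) \to \exists w (y R^2 w \wedge z R^3 w)).

\forall x \forall y \forall z ((x R^3 y \wedge x R^2 z) \to \exists w (y R^2 w \wedge z R^3 w))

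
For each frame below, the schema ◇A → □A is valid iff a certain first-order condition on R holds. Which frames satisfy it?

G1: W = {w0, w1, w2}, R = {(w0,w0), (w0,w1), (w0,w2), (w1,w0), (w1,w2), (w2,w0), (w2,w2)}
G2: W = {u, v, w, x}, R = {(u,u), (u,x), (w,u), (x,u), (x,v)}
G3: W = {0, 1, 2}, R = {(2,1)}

Frame correspondent (Sahlqvist): ∀x ∀y ∀z (Rxy ∧ Rxz → y = z) — i.e. partial functionality.
G1: fails — w0 sees both w0 and w1.
G2: fails — u sees both u and x.
G3: satisfies the condition.
Valid on: G3.

G3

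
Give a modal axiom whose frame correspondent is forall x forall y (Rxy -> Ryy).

□(□s → s)

The condition is shift-reflexivity. The T□ schema □(□s → s) defines it.
Suppose □(□s→s) is valid. Take Rxy and set V(s)={w : Ryw}. Then at y, □s holds; since □(□s→s) at x, □s→s at y, so s at y, i.e. Ryy.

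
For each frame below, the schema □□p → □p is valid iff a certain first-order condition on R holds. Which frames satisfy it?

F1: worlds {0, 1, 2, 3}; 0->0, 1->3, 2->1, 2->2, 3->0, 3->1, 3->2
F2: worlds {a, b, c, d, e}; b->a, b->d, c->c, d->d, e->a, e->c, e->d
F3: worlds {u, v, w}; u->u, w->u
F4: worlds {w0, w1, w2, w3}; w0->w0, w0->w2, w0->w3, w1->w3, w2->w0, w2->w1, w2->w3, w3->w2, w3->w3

F3

The schema corresponds to density: ∀x ∀y (Rxy → ∃z (Rxz ∧ Rzy)).
F1: fails — R13 but no z with R1z and Rz3.
F2: fails — Rea but no z with Rez and Rza.
F3: condition met.
F4: fails — Rw2w1 but no z with Rw2z and Rzw1.
Valid on: F3.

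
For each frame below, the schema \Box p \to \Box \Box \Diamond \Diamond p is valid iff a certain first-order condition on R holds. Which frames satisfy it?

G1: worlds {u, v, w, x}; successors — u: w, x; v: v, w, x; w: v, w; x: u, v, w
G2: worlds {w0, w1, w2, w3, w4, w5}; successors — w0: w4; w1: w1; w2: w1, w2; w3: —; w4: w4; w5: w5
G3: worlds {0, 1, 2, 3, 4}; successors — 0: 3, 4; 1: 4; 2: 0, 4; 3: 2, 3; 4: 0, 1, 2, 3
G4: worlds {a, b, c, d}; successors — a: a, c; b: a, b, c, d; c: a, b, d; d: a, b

G1, G2, G4

This is the axiom for a generalized confluence (Geach) condition; its first-order frame correspondent is \forall x \forall z (x R^2 z \to \exists w (xRw \wedge z R^2 w)).
G1: satisfies the condition.
G2: satisfies the condition.
G3: fails — 1R²0 but no w with 1Rw and 0R²w.
G4: satisfies the condition.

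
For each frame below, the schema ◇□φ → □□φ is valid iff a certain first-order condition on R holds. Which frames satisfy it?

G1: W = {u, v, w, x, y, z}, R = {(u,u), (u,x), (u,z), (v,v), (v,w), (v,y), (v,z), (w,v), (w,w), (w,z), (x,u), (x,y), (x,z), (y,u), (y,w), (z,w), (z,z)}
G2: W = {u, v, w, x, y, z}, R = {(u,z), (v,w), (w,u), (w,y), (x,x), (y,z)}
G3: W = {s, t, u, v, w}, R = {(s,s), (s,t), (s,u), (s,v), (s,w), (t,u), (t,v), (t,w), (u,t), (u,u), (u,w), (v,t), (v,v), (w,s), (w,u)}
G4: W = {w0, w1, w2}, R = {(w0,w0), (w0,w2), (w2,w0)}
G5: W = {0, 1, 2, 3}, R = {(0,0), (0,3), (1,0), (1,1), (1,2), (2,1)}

G2

This is the axiom for a generalized confluence (Geach) condition; its first-order frame correspondent is ∀x ∀y ∀z ((xRy ∧ xR²z) → ∃w (yRw ∧ z = w)).
G1: fails — uRu, uR²w but no t with uRt and w=t.
G2: holds.
G3: fails — sRt, sR²s but no w* with tRw* and s=w*.
G4: fails — w0Rw2, w0R²w2 but no w with w2Rw and w2=w.
G5: fails — 0R3, 0R²0 but no w with 3Rw and 0=w.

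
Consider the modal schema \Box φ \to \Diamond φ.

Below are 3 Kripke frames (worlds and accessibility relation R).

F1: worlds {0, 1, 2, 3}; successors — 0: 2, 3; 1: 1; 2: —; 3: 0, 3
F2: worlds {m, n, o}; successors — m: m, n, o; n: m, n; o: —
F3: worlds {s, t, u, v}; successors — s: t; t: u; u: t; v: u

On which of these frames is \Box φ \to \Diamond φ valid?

F3

Frame correspondent (Sahlqvist): \forall x \exists y Rxy — i.e. seriality.
F1: fails — world 2 has no successor.
F2: fails — world o has no successor.
F3: condition met.
Valid on: F3.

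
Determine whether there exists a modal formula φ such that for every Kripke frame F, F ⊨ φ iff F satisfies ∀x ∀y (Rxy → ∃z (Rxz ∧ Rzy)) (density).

Definable; □□p → □p defines it

The condition is density. A defining modal formula is □□p → □p.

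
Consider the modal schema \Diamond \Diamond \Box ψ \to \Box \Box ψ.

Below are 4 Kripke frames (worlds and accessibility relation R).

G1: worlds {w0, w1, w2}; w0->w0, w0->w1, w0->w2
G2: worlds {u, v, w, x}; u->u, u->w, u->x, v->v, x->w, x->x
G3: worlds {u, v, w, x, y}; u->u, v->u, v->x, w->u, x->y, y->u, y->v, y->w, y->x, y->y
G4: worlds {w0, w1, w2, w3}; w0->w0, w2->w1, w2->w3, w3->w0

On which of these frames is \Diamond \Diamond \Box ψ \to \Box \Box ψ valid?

G4

The schema corresponds to a generalized confluence (Geach) condition: \forall x \forall y \forall z ((x R^2 y \wedge x R^2 z) \to \exists w (yRw \wedge z = w)).
G1: fails — w0R²w1, w0R²w0 but no w with w1Rw and w0=w.
G2: fails — uR²w, uR²u but no t with wRt and u=t.
G3: fails — vR²u, vR²y but no t with uRt and y=t.
G4: condition met.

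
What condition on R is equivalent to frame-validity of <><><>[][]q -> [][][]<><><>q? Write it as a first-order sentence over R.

This is a Sahlqvist (Geach-type) schema ◇^3□^2q → □^3◇^3q.
First-order correspondent: forall x forall y forall z ((x R^3 y & x R^3 z) -> exists w (y R^2 w & z R^3 w)).

forall x forall y forall z ((x R^3 y & x R^3 z) -> exists w (y R^2 w & z R^3 w))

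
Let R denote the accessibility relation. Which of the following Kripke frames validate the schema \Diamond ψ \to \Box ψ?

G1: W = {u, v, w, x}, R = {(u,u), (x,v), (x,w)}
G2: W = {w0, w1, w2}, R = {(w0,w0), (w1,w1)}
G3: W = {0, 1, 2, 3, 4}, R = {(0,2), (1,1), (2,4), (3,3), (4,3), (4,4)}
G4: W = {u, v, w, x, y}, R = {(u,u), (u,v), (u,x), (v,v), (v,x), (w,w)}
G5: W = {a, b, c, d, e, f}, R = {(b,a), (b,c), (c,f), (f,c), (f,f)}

This is the axiom for partial functionality; its first-order frame correspondent is \forall x \forall y \forall z (Rxy \wedge Rxz \to y = z).
G1: fails — x sees both v and w.
G2: condition met.
G3: fails — 4 sees both 3 and 4.
G4: fails — u sees both u and v.
G5: fails — b sees both a and c.
Valid on: G2.

G2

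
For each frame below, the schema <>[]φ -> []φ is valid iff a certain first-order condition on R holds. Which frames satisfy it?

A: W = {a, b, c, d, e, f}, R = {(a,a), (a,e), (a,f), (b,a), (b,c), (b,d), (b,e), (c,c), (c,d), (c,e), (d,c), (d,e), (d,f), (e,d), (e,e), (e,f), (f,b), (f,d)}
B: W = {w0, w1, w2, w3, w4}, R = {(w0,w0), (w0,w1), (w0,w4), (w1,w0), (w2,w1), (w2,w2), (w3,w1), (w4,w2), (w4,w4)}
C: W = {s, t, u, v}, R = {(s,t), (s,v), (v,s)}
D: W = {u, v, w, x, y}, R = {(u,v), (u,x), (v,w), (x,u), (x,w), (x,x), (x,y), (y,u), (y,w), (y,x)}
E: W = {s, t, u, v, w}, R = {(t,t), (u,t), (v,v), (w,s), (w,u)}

none

The schema corresponds to the Euclidean property: forall x forall y forall z (Rxy & Rxz -> Ryz).
A: fails — Rae and Raa but not Rea.
B: fails — Rw0w4 and Rw0w1 but not Rw4w1.
C: fails — Rsv and Rsv but not Rvv.
D: fails — Ruv and Ruv but not Rvv.
E: fails — Rwu and Rwu but not Ruu.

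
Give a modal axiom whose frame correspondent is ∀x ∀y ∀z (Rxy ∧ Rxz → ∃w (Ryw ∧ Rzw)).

The condition is convergence. The .2 schema ◇□r → □◇r defines it.
Suppose ◇□r→□◇r is valid. Take Rxy, Rxz and set V(r)={w : Ryw}. Then □r at y so ◇□r at x, so □◇r at x, so ◇r at z, giving w with Rzw and Ryw.

◇□r → □◇r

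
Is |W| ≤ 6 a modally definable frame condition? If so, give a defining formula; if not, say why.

Any modally definable frame class is closed under disjoint unions.
Any modal formula valid on each of 7 disjoint one-world frames is valid on their disjoint union (validity is preserved under disjoint unions). Each one-world frame has |W|=1≤6, but the union has |W|=7.
So the class is not modally definable.

Not modally definable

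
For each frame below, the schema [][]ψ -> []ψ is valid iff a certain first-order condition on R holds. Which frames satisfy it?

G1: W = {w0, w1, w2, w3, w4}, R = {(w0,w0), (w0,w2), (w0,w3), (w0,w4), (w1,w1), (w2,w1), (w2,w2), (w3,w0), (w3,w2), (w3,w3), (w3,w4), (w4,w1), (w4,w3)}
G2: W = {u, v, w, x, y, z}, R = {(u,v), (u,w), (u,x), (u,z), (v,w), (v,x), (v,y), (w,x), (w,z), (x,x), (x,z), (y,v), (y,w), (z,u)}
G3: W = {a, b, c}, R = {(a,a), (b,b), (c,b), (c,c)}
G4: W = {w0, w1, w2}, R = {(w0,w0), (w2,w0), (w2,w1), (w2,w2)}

G1, G3, G4

This is the axiom for density; its first-order frame correspondent is forall x forall y (Rxy -> exists z (Rxz & Rzy)).
G1: holds.
G2: fails — Ruv but no t with Rut and Rtv.
G3: holds.
G4: holds.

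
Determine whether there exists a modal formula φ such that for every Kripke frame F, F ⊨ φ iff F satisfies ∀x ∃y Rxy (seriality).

Yes — defined by □p → ◇p

The condition is seriality. A defining modal formula is □p → ◇p.
Suppose □p→◇p is valid. At any x set V(p)=W. Then □p at x, so ◇p at x, so x has a successor.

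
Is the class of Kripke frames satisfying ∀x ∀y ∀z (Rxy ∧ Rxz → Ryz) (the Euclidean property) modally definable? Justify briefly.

Yes — defined by ◇q → □◇q

Yes: it is the Euclidean property, defined by the 5 schema ◇q → □◇q.
Suppose ◇q→□◇q is valid. Take Rxy, Rxz and set V(q)={y}. Then ◇q at x, so □◇q at x, so ◇q at z, so some w with Rzw has q; w=y, i.e. Rzy. By symmetry of the argument, Ryz.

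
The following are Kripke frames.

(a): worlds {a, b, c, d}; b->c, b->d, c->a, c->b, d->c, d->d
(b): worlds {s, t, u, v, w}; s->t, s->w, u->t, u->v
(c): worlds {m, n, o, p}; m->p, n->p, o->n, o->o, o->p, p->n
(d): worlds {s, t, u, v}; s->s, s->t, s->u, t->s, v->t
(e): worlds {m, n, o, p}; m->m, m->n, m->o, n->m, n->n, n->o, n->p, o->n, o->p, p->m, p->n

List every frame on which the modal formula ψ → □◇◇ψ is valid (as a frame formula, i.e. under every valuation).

This is the axiom for a generalized confluence (Geach) condition; its first-order frame correspondent is ∀x ∀z (xRz → ∃w (x = w ∧ zR²w)).
(a): fails — bRc but no w with b=w and cR²w.
(b): fails — sRt but no w* with s=w* and tR²w*.
(c): fails — mRp but no w with m=w and pR²w.
(d): fails — sRu but no w with s=w and uR²w.
(e): satisfies the condition.
Valid on: (e).

(e)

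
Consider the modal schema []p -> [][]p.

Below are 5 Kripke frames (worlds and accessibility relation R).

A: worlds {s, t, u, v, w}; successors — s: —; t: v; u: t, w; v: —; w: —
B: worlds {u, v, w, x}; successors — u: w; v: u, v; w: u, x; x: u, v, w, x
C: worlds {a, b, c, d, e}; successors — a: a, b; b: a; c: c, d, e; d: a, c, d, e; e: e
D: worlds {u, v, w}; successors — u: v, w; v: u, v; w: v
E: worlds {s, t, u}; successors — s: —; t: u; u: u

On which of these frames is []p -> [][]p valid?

Frame correspondent (Sahlqvist): forall x forall y forall z (Rxy & Ryz -> Rxz) — i.e. transitivity.
A: fails — Rut and Rtv but not Ruv.
B: fails — Ruw and Rwu but not Ruu.
C: fails — Rcd and Rda but not Rca.
D: fails — Ruv and Rvu but not Ruu.
E: satisfies the condition.

E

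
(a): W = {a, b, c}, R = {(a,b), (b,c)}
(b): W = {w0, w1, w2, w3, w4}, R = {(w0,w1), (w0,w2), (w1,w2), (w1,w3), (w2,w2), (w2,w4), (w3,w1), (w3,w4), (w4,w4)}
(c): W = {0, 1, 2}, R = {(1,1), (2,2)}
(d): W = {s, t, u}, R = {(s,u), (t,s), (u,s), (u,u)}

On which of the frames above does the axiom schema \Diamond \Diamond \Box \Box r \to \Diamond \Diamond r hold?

The schema corresponds to a generalized confluence (Geach) condition: \forall x \forall y (x R^2 y \to \exists w (y R^2 w \wedge x R^2 w)).
(a): fails — aR²c but no w with cR²w and aR²w.
(b): ✓.
(c): ✓.
(d): ✓.

(b), (c), (d)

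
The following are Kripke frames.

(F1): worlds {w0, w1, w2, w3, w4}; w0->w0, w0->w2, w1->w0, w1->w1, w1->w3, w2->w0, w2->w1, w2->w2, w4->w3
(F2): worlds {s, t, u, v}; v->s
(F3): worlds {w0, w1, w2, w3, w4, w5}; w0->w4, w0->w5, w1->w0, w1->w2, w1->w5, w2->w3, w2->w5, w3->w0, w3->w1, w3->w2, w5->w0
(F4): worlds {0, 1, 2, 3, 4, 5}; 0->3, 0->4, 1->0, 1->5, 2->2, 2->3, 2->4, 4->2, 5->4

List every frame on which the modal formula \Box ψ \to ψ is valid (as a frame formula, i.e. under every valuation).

Frame correspondent (Sahlqvist): \forall x Rxx — i.e. reflexivity.
(F1): fails — world w3 does not see itself.
(F2): fails — world s does not see itself.
(F3): fails — world w0 does not see itself.
(F4): fails — world 0 does not see itself.

none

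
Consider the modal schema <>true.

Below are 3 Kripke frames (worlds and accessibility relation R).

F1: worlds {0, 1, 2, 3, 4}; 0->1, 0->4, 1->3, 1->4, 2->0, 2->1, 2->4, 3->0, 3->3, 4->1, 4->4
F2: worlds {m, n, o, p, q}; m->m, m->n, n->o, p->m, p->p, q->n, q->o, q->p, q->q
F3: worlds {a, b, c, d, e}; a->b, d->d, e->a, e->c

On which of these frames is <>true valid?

F1

This is the axiom for seriality; its first-order frame correspondent is forall x exists y Rxy.
F1: condition met.
F2: fails — world o has no successor.
F3: fails — world b has no successor.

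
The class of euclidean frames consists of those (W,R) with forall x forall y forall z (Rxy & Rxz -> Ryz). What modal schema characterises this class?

This is the Euclidean property; the standard corresponding axiom is 5: ◇p → □◇p.

◇p → □◇p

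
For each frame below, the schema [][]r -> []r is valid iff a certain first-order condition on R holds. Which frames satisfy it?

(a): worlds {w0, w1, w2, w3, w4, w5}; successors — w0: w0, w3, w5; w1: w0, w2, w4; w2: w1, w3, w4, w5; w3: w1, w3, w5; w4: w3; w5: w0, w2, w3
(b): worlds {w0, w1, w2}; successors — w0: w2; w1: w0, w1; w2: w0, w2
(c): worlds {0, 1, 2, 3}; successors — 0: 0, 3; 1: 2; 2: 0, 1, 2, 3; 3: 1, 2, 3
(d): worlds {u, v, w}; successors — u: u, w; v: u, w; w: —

Frame correspondent (Sahlqvist): forall x forall y (Rxy -> exists z (Rxz & Rzy)) — i.e. density.
(a): fails — Rw1w2 but no z with Rw1z and Rzw2.
(b): ✓.
(c): ✓.
(d): ✓.
Valid on: (b), (c), (d).

(b), (c), (d)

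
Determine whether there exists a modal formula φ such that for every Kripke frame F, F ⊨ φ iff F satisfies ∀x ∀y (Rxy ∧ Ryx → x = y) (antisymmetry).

If a class were modally definable it would be closed under surjective bounded morphisms (Goldblatt–Thomason).
The 8-cycle (worlds s,t,u,v,w,x,y,z with s→t→u→v→w→x→y→z→s) is antisymmetric. Sending even-indexed worlds to a and odd-indexed worlds to b is a surjective bounded morphism onto the two-world frame with a↔b, which is not antisymmetric.
So the class is not modally definable.

No — not modally definable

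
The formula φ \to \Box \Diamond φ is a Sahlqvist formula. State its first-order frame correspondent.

Symmetry

This schema is the B axiom.
Its frame correspondent is symmetry — \forall x \forall y (Rxy \to Ryx).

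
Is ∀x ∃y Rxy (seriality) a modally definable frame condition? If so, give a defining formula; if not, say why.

Yes — defined by □q → ◇q

Yes: it is seriality, defined by the D schema □q → ◇q.
Suppose □q→◇q is valid. At any x set V(q)=W. Then □q at x, so ◇q at x, so x has a successor.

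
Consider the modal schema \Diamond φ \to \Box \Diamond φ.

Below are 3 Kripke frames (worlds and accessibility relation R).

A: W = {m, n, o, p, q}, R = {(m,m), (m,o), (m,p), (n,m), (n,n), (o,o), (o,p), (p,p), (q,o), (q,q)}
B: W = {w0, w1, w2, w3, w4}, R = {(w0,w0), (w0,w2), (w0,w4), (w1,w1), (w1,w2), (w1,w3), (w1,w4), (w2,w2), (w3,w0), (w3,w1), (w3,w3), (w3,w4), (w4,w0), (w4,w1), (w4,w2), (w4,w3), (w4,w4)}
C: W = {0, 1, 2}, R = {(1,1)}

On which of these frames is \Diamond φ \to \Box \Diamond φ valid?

C

This is the axiom for the Euclidean property; its first-order frame correspondent is \forall x \forall y \forall z (Rxy \wedge Rxz \to Ryz).
A: fails — Rmo and Rmm but not Rom.
B: fails — Rw0w2 and Rw0w4 but not Rw2w4.
C: satisfies the condition.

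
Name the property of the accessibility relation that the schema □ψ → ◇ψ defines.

seriality: ∀x ∃y Rxy

Suppose □ψ→◇ψ is valid. At any x set V(ψ)=W. Then □ψ at x, so ◇ψ at x, so x has a successor.
Conversely, any frame satisfying ∀x ∃y Rxy validates the schema.
So the correspondent is seriality.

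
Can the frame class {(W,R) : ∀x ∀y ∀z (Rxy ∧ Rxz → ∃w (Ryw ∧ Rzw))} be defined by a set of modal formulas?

The condition is convergence. A defining modal formula is ◇□q → □◇q.
Suppose ◇□q→□◇q is valid. Take Rxy, Rxz and set V(q)={w : Ryw}. Then □q at y so ◇□q at x, so □◇q at x, so ◇q at z, giving w with Rzw and Ryw.

Definable; ◇□q → □◇q defines it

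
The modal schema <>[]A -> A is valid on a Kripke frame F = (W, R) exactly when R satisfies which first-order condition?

This schema is equivalent to the B axiom A → □◇A.
It corresponds to symmetry: forall x forall y (Rxy -> Ryx).

Symmetry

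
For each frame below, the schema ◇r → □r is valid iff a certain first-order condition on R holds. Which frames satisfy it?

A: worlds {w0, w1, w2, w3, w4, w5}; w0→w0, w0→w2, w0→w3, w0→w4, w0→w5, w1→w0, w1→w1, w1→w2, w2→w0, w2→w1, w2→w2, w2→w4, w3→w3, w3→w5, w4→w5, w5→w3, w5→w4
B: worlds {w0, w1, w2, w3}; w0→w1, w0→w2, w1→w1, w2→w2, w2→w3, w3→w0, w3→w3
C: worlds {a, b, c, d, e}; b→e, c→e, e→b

This is the axiom for partial functionality; its first-order frame correspondent is ∀x ∀y ∀z (Rxy ∧ Rxz → y = z).
A: fails — w0 sees both w0 and w2.
B: fails — w0 sees both w1 and w2.
C: satisfies the condition.
Valid on: C.

C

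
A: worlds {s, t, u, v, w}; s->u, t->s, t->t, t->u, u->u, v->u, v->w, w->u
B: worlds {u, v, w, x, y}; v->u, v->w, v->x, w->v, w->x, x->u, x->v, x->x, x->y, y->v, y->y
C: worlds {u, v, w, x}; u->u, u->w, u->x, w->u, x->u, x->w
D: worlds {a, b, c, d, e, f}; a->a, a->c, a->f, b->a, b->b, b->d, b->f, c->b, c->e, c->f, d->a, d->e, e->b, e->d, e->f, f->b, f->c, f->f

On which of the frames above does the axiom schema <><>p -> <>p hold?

A

This is the axiom for transitivity; its first-order frame correspondent is forall x forall y forall z (Rxy & Ryz -> Rxz).
A: holds.
B: fails — Rwx and Rxu but not Rwu.
C: fails — Rwu and Ruw but not Rww.
D: fails — Rde and Reb but not Rdb.
Valid on: A.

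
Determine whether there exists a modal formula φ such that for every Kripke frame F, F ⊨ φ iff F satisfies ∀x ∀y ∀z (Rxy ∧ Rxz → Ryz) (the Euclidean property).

Yes, by ◇p → □◇p

The condition is the Euclidean property. A defining modal formula is ◇p → □◇p.
Suppose ◇p→□◇p is valid. Take Rxy, Rxz and set V(p)={y}. Then ◇p at x, so □◇p at x, so ◇p at z, so some w with Rzw has p; w=y, i.e. Rzy. By symmetry of the argument, Ryz.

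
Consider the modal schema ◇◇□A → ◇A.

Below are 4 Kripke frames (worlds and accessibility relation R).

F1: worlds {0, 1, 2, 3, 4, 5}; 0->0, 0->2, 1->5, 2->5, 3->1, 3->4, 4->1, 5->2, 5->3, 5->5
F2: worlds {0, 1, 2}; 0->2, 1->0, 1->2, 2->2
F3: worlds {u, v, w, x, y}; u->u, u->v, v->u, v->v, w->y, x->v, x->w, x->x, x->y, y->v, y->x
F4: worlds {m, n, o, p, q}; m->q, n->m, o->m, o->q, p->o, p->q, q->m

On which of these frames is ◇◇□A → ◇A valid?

The schema corresponds to a generalized confluence (Geach) condition: ∀x ∀y (xR²y → ∃w (yRw ∧ xRw)).
F1: fails — 0R²2 but no w with 2Rw and 0Rw.
F2: satisfies the condition.
F3: fails — wR²v but no t with vRt and wRt.
F4: fails — pR²q but no w with qRw and pRw.

F2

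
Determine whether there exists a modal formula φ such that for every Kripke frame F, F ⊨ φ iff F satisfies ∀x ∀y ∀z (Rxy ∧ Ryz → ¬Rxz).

No — not modally definable

If a class were modally definable it would be closed under surjective bounded morphisms (Goldblatt–Thomason).
The 5-cycle (worlds a,b,c,d,e with a→b→c→d→e→a) is intransitive. Mapping every world to a single reflexive point • is a surjective bounded morphism; the reflexive point is not intransitive (R••∧R•• but R••).
So no modal formula (or set of formulas) defines exactly the intransitive frames.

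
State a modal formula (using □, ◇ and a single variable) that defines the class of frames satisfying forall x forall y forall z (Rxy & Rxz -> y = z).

◇ψ → □ψ

A defining formula is ◇ψ → □ψ (the CD axiom).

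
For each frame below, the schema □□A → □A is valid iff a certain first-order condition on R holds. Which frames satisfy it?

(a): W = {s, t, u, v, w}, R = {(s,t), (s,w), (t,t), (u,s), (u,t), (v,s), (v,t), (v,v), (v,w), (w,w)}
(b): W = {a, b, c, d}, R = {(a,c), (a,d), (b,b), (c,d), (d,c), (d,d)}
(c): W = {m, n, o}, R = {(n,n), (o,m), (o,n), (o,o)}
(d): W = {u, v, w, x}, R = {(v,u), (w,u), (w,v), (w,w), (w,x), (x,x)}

This is the axiom for density; its first-order frame correspondent is ∀x ∀y (Rxy → ∃z (Rxz ∧ Rzy)).
(a): fails — Rus but no z with Ruz and Rzs.
(b): ✓.
(c): ✓.
(d): fails — Rvu but no z with Rvz and Rzu.

(b), (c)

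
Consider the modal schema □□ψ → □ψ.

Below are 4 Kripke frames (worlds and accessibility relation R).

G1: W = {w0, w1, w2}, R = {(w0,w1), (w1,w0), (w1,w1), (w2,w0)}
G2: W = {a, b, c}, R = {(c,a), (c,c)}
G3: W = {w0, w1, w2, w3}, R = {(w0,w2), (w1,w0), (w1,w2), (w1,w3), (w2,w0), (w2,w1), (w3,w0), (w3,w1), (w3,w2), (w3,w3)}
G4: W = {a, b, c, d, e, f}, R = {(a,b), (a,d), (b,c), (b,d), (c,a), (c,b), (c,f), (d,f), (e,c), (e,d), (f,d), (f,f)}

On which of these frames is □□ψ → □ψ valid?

Frame correspondent (Sahlqvist): ∀x ∀y (Rxy → ∃z (Rxz ∧ Rzy)) — i.e. density.
G1: fails — Rw2w0 but no z with Rw2z and Rzw0.
G2: condition met.
G3: fails — Rw0w2 but no z with Rw0z and Rzw2.
G4: fails — Rbc but no z with Rbz and Rzc.

G2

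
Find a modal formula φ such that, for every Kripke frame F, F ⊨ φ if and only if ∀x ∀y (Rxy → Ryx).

r → □◇r

A defining formula is r → □◇r (the B axiom).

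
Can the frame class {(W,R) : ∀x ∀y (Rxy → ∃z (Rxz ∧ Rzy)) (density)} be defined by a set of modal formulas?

This is a Sahlqvist condition; the C4 axiom □□r → □r defines it.
Suppose □□r→□r is valid. Take Rxy and set V(r)={w : xR²w}. Then □□r at x, so □r at x, so r at y, i.e. ∃z(Rxz∧Rzy).

Yes, by □□r → □r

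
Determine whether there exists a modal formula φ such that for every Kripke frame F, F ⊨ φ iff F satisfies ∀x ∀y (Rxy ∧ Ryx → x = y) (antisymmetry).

Not definable by any modal formula

Any modally definable frame class is closed under surjective bounded morphisms.
The 6-cycle (worlds 0,1,2,3,4,5 with 0→1→2→3→4→5→0) is antisymmetric. Sending even-indexed worlds to • and odd-indexed worlds to ∘ is a surjective bounded morphism onto the two-world frame with •↔∘, which is not antisymmetric.
So no modal formula (or set of formulas) defines exactly the antisymmetric frames.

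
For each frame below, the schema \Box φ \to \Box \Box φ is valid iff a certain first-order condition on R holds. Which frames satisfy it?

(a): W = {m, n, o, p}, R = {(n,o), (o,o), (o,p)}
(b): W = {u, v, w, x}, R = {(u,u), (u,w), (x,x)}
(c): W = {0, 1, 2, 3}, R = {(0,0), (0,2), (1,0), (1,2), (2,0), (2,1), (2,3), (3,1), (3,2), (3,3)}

The schema corresponds to transitivity: \forall x \forall y \forall z (Rxy \wedge Ryz \to Rxz).
(a): fails — Rno and Rop but not Rnp.
(b): satisfies the condition.
(c): fails — R32 and R20 but not R30.

(b)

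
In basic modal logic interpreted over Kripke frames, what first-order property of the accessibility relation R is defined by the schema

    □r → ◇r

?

Seriality

This is the D axiom.
It corresponds to seriality: ∀x ∃y Rxy.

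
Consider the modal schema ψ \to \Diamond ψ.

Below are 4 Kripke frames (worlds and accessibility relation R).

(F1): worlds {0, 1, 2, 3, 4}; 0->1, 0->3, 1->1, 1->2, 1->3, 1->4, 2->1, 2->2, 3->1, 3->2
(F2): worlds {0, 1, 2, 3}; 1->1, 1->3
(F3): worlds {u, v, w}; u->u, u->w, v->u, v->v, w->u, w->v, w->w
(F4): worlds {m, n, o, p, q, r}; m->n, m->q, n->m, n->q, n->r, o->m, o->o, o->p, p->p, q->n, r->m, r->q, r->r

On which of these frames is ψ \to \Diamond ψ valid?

(F3)

The schema corresponds to a generalized confluence (Geach) condition: \forall x \exists w (x = w \wedge xRw).
(F1): fails — at 0 but no w with 0=w and 0Rw.
(F2): fails — at 0 but no w with 0=w and 0Rw.
(F3): ✓.
(F4): fails — at m but no w with m=w and mRw.
Valid on: (F3).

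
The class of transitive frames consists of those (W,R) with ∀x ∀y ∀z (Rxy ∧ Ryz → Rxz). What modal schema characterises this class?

□p → □□p

A defining formula is □p → □□p (the 4 axiom).
Suppose □p→□□p is valid. Take Rxy, Ryz and set V(p)={w : Rxw}. Then □p at x, so □□p at x, so □p at y, so p at z, i.e. Rxz.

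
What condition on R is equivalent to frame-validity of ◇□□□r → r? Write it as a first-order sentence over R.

This is a Sahlqvist (Geach-type) schema ◇^1□^3r → □^0◇^0r.
Minimal-valuation argument: fix x; take any y with xR^1y and any z with xR^0z. Set V(r) to the set of worlds R-reachable from y in exactly 3 steps. Then □^3r holds at y, so the antecedent holds at x; validity forces ◇^0r at z, giving a w with zR^0w and yR^3w.
First-order correspondent: ∀x ∀y (xRy → ∃w (yR³w ∧ x = w)).

∀x ∀y (xRy → ∃w (yR³w ∧ x = w))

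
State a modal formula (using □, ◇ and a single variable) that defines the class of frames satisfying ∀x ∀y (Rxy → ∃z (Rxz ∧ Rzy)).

□□ψ → □ψ

A defining formula is □□ψ → □ψ (the C4 axiom).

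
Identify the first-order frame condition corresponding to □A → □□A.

transitivity

Suppose □A→□□A is valid. Take Rxy, Ryz and set V(A)={w : Rxw}. Then □A at x, so □□A at x, so □A at y, so A at z, i.e. Rxz.
Conversely, on a frame with transitivity the schema holds at every world under every valuation.
Frame condition: ∀x ∀y ∀z (Rxy ∧ Ryz → Rxz).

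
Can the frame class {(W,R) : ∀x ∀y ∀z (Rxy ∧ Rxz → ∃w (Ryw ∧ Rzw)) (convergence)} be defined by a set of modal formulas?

Yes: it is convergence, defined by the .2 schema ◇□q → □◇q.
Suppose ◇□q→□◇q is valid. Take Rxy, Rxz and set V(q)={w : Ryw}. Then □q at y so ◇□q at x, so □◇q at x, so ◇q at z, giving w with Rzw and Ryw.

Definable; ◇□q → □◇q defines it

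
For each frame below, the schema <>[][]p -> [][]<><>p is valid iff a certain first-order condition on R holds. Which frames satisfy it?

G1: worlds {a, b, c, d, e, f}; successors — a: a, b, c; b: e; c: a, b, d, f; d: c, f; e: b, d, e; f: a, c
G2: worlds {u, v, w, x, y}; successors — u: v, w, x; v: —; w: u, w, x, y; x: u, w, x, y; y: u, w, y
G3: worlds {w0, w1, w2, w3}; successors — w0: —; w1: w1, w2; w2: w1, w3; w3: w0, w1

This is the axiom for a generalized confluence (Geach) condition; its first-order frame correspondent is forall x forall y forall z ((xRy & x R^2 z) -> exists w (y R^2 w & z R^2 w)).
G1: holds.
G2: fails — uRv, uR²u but no t with vR²t and uR²t.
G3: fails — w2Rw1, w2R²w0 but no w with w1R²w and w0R²w.

G1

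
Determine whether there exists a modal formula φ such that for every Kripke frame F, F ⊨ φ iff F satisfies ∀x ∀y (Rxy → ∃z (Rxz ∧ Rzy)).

The condition is density. A defining modal formula is □□p → □p.
Suppose □□p→□p is valid. Take Rxy and set V(p)={w : xR²w}. Then □□p at x, so □p at x, so p at y, i.e. ∃z(Rxz∧Rzy).

Yes, by □□p → □p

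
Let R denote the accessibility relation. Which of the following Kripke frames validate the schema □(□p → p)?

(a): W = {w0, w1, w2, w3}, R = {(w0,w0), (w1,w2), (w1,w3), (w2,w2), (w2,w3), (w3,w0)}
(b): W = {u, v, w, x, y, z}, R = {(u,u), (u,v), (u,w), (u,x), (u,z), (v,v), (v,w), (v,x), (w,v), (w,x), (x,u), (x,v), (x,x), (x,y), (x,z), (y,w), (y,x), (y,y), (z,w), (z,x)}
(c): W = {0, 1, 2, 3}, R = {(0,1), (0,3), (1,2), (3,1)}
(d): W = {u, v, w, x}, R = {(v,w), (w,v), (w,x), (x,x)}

This is the axiom for shift-reflexivity; its first-order frame correspondent is ∀x ∀y (Rxy → Ryy).
(a): fails — Rw1w3 but not Rw3w3.
(b): fails — Ruw but not Rww.
(c): fails — R12 but not R22.
(d): fails — Rwv but not Rvv.
Valid on no frame.

none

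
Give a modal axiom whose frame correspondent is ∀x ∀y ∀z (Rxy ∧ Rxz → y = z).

◇ψ → □ψ

A defining formula is ◇ψ → □ψ (the CD axiom).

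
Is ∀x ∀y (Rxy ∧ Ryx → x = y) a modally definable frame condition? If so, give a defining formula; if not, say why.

Modal frame validity is preserved under surjective bounded morphisms.
The 6-cycle (worlds 0,1,2,3,4,5 with 0→1→2→3→4→5→0) is antisymmetric. Sending even-indexed worlds to a and odd-indexed worlds to b is a surjective bounded morphism onto the two-world frame with a↔b, which is not antisymmetric.
So the class is not modally definable.

Not definable by any modal formula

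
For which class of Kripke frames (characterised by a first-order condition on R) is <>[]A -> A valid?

This is frame-equivalent to A → □◇A (substitute ¬A for A and contrapose).
Suppose A→□◇A is valid. Take Rxy and set V(A)={x}. Then A at x, so □◇A at x, so ◇A at y, so some z with Ryz has A; z=x, i.e. Ryx.

symmetry: forall x forall y (Rxy -> Ryx)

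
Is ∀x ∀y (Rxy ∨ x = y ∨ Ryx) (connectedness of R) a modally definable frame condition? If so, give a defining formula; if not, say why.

Not modally definable

Modal frame validity is preserved under disjoint unions.
Take 2 disjoint single-world reflexive frames: each is trivially connected, but their disjoint union has 2 worlds with no edge between distinct components, so it is not connected.
So no modal formula (or set of formulas) defines exactly the connected frames.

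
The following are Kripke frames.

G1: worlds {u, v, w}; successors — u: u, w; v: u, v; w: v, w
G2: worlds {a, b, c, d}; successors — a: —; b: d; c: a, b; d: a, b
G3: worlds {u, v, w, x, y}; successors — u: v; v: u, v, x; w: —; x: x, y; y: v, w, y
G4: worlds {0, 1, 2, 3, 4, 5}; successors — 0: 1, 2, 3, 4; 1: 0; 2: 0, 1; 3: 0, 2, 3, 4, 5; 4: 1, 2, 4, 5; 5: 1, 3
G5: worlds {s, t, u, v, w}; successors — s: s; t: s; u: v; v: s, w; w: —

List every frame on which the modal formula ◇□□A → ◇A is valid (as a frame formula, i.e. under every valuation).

Frame correspondent (Sahlqvist): ∀x ∀y (xRy → ∃w (yR²w ∧ xRw)) — i.e. a generalized confluence (Geach) condition.
G1: holds.
G2: fails — cRa but no w with aR²w and cRw.
G3: fails — yRw but no t with wR²t and yRt.
G4: holds.
G5: fails — uRv but no w* with vR²w* and uRw*.

G1, G4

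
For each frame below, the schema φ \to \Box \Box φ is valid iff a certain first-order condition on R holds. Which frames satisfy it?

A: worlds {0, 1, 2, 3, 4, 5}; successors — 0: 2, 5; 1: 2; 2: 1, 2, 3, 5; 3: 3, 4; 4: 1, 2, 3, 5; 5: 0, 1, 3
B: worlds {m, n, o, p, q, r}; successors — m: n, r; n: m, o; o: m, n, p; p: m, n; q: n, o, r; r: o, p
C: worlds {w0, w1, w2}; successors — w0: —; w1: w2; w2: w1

Frame correspondent (Sahlqvist): \forall x \forall z (x R^2 z \to \exists w (x = w \wedge z = w)) — i.e. a generalized confluence (Geach) condition.
A: fails — 0R²1 but 0 ≠ 1.
B: fails — mR²o but m ≠ o.
C: holds.

C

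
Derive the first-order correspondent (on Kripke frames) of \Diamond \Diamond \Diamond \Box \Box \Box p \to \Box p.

\forall x \forall y \forall z ((x R^3 y \wedge xRz) \to \exists w (y R^3 w \wedge z = w))

This is a Sahlqvist (Geach-type) schema ◇^3□^3p → □^1◇^0p.
Minimal-valuation argument: fix x; take any y with xR^3y and any z with xR^1z. Set V(p) to the set of worlds R-reachable from y in exactly 3 steps. Then □^3p holds at y, so the antecedent holds at x; validity forces ◇^0p at z, giving a w with zR^0w and yR^3w.
First-order correspondent: \forall x \forall y \forall z ((x R^3 y \wedge xRz) \to \exists w (y R^3 w \wedge z = w)).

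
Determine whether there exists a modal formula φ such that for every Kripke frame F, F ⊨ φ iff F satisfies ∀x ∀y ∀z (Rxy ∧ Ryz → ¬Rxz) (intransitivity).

Not modally definable

Modal frame validity is preserved under surjective bounded morphisms.
The 7-cycle (worlds w0,w1,w2,w3,w4,w5,w6 with w0→w1→w2→w3→w4→w5→w6→w0) is intransitive. Mapping every world to a single reflexive point • is a surjective bounded morphism; the reflexive point is not intransitive (R••∧R•• but R••).
So the class is not modally definable.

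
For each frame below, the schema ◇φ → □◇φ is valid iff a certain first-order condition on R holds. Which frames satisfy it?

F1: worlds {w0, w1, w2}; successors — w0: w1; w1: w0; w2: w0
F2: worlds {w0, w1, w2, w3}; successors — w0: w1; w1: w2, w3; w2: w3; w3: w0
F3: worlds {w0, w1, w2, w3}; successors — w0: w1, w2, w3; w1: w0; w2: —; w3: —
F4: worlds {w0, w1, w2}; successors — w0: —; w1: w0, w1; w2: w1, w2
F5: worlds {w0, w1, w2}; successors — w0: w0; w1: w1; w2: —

This is the axiom for the Euclidean property; its first-order frame correspondent is ∀x ∀y ∀z (Rxy ∧ Rxz → Ryz).
F1: fails — Rw0w1 and Rw0w1 but not Rw1w1.
F2: fails — Rw0w1 and Rw0w1 but not Rw1w1.
F3: fails — Rw0w1 and Rw0w1 but not Rw1w1.
F4: fails — Rw1w0 and Rw1w1 but not Rw0w1.
F5: condition met.

F5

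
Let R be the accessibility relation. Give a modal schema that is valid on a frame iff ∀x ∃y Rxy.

This is seriality; the standard corresponding axiom is D: □s → ◇s.

□s → ◇s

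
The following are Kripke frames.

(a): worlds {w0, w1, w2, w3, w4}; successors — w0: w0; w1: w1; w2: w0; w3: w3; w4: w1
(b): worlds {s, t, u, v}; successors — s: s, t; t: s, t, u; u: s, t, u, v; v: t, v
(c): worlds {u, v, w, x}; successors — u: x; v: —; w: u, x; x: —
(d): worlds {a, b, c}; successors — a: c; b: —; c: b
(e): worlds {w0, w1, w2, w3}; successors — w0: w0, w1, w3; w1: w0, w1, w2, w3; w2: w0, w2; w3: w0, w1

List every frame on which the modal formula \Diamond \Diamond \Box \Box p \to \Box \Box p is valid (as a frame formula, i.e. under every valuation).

The schema corresponds to a generalized confluence (Geach) condition: \forall x \forall y \forall z ((x R^2 y \wedge x R^2 z) \to \exists w (y R^2 w \wedge z = w)).
(a): ✓.
(b): fails — tR²s, tR²v but no w with sR²w and v=w.
(c): fails — wR²x, wR²x but no t with xR²t and x=t.
(d): fails — aR²b, aR²b but no w with bR²w and b=w.
(e): ✓.

(a), (e)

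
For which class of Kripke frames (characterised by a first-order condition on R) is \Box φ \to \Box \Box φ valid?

Suppose □φ→□□φ is valid. Take Rxy, Ryz and set V(φ)={w : Rxw}. Then □φ at x, so □□φ at x, so □φ at y, so φ at z, i.e. Rxz.

Transitivity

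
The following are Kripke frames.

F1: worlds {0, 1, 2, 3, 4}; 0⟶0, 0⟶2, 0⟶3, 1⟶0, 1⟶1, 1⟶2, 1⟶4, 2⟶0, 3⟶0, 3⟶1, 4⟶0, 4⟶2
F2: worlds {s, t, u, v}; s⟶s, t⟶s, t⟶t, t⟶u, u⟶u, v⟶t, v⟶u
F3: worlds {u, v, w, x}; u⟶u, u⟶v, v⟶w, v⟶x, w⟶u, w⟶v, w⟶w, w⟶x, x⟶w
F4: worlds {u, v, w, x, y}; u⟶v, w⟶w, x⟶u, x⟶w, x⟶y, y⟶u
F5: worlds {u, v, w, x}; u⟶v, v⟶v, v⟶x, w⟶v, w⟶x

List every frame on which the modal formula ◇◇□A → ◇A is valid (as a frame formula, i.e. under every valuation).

This is the axiom for a generalized confluence (Geach) condition; its first-order frame correspondent is ∀x ∀y (xR²y → ∃w (yRw ∧ xRw)).
F1: satisfies the condition.
F2: fails — vR²s but no w with sRw and vRw.
F3: fails — uR²v but no t with vRt and uRt.
F4: fails — xR²u but no t with uRt and xRt.
F5: fails — uR²x but no t with xRt and uRt.

F1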